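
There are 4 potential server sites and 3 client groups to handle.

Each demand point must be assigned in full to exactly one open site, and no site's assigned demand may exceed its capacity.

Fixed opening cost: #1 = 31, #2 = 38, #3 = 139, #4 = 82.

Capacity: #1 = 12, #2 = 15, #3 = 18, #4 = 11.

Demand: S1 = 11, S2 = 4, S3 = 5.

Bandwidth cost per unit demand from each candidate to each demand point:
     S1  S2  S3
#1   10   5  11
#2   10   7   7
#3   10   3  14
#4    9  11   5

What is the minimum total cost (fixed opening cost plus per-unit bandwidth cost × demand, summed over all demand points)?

242

Open {#1, #2}; cheapest assignment that respects the capacities:
  #1 (cap 12, load 11): S1 — cost 11×10 = 110
  #2 (cap 15, load 9): S2, S3 — cost 4×7 + 5×7 = 63
  Shipping 173, fixed 69 → total 242.
  Any other capacity-feasible assignment to {#1, #2} ships for at least 173.
Compare {#2, #4}: its best feasible assignment gives total 282.
Compare {#1, #4}: its best feasible assignment gives total 287.
Every other set of open sites that can feasibly serve all demand totals ≥ 282 even under its best assignment. Minimum: 242.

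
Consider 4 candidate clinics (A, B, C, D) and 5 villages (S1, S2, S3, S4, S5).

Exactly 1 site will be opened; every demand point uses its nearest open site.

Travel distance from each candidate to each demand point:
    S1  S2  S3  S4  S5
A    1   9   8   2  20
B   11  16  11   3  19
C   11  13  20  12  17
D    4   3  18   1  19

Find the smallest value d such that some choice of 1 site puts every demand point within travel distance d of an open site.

Open {B}.
  Farthest demand point is S5 at travel distance 19 (to B); all others are ≤ 19.
With {D} the worst case is 19.
With {A} the worst case is 20.
No size-1 selection achieves below 19.

19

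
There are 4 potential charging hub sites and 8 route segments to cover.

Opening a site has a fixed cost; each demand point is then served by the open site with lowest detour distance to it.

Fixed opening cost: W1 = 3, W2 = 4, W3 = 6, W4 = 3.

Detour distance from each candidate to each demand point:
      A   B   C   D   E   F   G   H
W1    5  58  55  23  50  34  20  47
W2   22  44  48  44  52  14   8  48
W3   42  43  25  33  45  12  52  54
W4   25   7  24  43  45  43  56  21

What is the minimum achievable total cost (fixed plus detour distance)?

157

Open {W1, W2, W4}: assign each demand point to its cheapest open site.
  A→W1 5, B→W4 7, C→W4 24, D→W1 23, E→W4 45, F→W2 14, G→W2 8, H→W4 21
  detour distance 147, fixed 10 → total 157.
Compare {W1, W2, W3, W4}: detour distance 145 + fixed 16 = 161.
Compare {W1, W3, W4}: detour distance 157 + fixed 12 = 169.
Compare {W1, W4}: detour distance 179 + fixed 6 = 185.
All other subsets cost ≥ 161. Minimum total cost: 157.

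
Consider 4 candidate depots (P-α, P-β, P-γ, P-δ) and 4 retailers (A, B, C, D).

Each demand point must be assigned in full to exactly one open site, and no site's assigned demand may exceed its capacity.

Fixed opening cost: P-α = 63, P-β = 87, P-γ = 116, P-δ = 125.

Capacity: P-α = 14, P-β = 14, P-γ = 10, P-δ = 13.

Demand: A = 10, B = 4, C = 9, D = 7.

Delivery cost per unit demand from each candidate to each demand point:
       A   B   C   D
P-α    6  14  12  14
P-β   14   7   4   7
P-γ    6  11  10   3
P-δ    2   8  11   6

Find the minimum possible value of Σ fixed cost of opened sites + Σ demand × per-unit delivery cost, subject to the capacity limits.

411

Open {P-α, P-β, P-γ}; cheapest assignment that respects the capacities:
  P-α (cap 14, load 10): A — cost 10×6 = 60
  P-β (cap 14, load 13): B, C — cost 4×7 + 9×4 = 64
  P-γ (cap 10, load 7): D — cost 7×3 = 21
  Shipping 145, fixed 266 → total 411.
  Any other capacity-feasible assignment to {P-α, P-β, P-γ} ships for at least 145.
Compare {P-β, P-γ, P-δ}: its best feasible assignment gives total 433.
Compare {P-α, P-β, P-δ}: its best feasible assignment gives total 441.
Every other set of open sites that can feasibly serve all demand totals ≥ 433 even under its best assignment. Minimum: 411.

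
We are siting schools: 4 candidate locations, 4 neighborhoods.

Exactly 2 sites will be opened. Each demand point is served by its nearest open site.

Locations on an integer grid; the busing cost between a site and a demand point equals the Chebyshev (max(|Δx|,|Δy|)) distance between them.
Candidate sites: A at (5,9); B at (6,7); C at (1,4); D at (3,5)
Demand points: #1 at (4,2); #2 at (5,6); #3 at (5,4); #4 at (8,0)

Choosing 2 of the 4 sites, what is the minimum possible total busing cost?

11

Open {B, D}.
  #1→D 3, #2→B 1, #3→D 2, #4→D 5  ⇒ total 11.
Compare {A, D}: total 12.
Compare {C, D}: total 12.
No size-2 selection does better; minimum is 11.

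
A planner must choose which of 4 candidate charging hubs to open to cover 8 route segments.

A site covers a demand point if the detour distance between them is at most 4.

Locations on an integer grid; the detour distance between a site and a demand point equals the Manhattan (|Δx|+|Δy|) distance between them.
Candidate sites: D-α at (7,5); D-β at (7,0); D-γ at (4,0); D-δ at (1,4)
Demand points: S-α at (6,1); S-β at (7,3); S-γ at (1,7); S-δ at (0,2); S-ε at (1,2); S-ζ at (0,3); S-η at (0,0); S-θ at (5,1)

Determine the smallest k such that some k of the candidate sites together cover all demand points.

3

Coverage sets (demand points within 4 of each site):
  D-α: {S-β}
  D-β: {S-α, S-β, S-θ}
  D-γ: {S-α, S-η, S-θ}
  D-δ: {S-γ, S-δ, S-ε, S-ζ}
No 2 sites suffice: every size-2 union leaves at least one demand point uncovered.
But {D-α, D-γ, D-δ} covers everything, so the minimum is 3.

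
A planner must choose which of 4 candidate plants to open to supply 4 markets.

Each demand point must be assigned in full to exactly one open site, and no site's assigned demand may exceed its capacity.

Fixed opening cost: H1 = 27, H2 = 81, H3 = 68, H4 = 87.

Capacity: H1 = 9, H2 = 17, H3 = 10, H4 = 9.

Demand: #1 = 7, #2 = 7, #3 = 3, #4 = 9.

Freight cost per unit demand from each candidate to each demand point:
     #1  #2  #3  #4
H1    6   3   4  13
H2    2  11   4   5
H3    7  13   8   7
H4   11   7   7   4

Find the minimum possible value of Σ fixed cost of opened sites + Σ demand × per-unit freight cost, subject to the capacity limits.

278

Open {H1, H2, H4}; cheapest assignment that respects the capacities:
  H1 (cap 9, load 7): #2 — cost 7×3 = 21
  H2 (cap 17, load 10): #1, #3 — cost 7×2 + 3×4 = 26
  H4 (cap 9, load 9): #4 — cost 9×4 = 36
  Shipping 83, fixed 195 → total 278.
  Any other capacity-feasible assignment to {H1, H2, H4} ships for at least 83.
Compare {H1, H2, H3}: its best feasible assignment gives total 280.
Compare {H2, H4}: its best feasible assignment gives total 307.
Every other set of open sites that can feasibly serve all demand totals ≥ 280 even under its best assignment. Minimum: 278.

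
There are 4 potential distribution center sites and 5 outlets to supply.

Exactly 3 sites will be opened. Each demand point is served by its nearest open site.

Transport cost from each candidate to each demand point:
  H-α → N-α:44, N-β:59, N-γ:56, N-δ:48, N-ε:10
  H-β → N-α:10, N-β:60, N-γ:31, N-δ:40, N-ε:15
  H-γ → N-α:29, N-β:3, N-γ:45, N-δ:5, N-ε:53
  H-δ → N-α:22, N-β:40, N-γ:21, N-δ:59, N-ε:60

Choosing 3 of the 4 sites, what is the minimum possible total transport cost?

Open {H-β, H-γ, H-δ}.
  N-α→H-β 10, N-β→H-γ 3, N-γ→H-δ 21, N-δ→H-γ 5, N-ε→H-β 15  ⇒ total 54.
Compare {H-α, H-β, H-γ}: total 59.
Compare {H-α, H-γ, H-δ}: total 61.
No size-3 selection does better; minimum is 54.

54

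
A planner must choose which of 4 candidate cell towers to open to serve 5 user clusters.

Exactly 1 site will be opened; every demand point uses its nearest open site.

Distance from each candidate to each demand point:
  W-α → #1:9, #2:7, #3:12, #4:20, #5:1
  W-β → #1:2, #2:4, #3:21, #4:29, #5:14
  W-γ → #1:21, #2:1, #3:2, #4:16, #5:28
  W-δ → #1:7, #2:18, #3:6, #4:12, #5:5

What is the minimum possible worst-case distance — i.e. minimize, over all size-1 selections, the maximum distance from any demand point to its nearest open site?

18

Open {W-δ}.
  Farthest demand point is #2 at distance 18 (to W-δ); all others are ≤ 18.
With {W-α} the worst case is 20.
With {W-γ} the worst case is 28.
No size-1 selection achieves below 18.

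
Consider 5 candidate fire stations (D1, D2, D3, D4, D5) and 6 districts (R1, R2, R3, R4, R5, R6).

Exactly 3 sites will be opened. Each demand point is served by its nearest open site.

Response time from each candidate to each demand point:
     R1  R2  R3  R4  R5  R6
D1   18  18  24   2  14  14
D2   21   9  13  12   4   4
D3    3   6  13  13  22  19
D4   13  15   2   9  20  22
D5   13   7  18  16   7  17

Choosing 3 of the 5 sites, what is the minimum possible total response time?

28

Open {D2, D3, D4}.
  R1→D3 3, R2→D3 6, R3→D4 2, R4→D4 9, R5→D2 4, R6→D2 4  ⇒ total 28.
Compare {D1, D2, D3}: total 32.
Compare {D1, D2, D4}: total 34.
No size-3 selection does better; minimum is 28.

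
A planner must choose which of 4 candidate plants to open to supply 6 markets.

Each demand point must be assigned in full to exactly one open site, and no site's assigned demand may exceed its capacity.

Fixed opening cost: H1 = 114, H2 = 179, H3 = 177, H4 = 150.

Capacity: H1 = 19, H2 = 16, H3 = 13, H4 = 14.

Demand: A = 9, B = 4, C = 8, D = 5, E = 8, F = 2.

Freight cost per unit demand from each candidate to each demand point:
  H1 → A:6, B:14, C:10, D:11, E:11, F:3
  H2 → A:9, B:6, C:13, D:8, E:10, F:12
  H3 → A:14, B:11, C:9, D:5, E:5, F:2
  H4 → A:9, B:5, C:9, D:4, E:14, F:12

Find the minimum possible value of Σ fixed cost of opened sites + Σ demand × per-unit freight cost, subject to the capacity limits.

658

Open {H1, H3, H4}; cheapest assignment that respects the capacities:
  H1 (cap 19, load 11): A, F — cost 9×6 + 2×3 = 60
  H3 (cap 13, load 13): D, E — cost 5×5 + 8×5 = 65
  H4 (cap 14, load 12): B, C — cost 4×5 + 8×9 = 92
  Shipping 217, fixed 441 → total 658.
  Any other capacity-feasible assignment to {H1, H3, H4} ships for at least 217.
Compare {H1, H2, H3}: its best feasible assignment gives total 699.
Compare {H1, H2, H4}: its best feasible assignment gives total 699.
Every other set of open sites that can feasibly serve all demand totals ≥ 699 even under its best assignment. Minimum: 658.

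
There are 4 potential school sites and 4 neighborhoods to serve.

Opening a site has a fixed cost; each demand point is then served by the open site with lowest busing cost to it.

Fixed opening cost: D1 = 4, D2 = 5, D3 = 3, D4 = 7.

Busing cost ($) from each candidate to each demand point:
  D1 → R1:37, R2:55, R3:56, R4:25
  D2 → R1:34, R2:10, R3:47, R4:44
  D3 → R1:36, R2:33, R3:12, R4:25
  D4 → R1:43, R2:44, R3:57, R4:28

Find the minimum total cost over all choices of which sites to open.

89

Open {D2, D3}: assign each demand point to its cheapest open site.
  R1→D2 34, R2→D2 10, R3→D3 12, R4→D3 25
  busing cost 81, fixed 8 → total 89.
Compare {D1, D2, D3}: busing cost 81 + fixed 12 = 93.
Compare {D2, D3, D4}: busing cost 81 + fixed 15 = 96.
Compare {D1, D2, D3, D4}: busing cost 81 + fixed 19 = 100.
All other subsets cost ≥ 93. Minimum total cost: 89.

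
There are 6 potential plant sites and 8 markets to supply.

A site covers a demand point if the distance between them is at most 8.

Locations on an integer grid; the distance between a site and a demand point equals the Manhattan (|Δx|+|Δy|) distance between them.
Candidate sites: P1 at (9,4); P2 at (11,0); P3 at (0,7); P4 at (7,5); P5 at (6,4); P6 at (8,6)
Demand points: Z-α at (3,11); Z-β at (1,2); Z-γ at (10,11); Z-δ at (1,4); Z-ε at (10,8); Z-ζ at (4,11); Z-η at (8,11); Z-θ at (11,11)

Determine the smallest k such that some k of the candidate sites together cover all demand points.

Coverage sets (demand points within 8 of each site):
  P1: {Z-γ, Z-δ, Z-ε, Z-η}
  P2: {}
  P3: {Z-α, Z-β, Z-δ, Z-ζ}
  P4: {Z-δ, Z-ε, Z-η}
  P5: {Z-β, Z-δ, Z-ε}
  P6: {Z-γ, Z-ε, Z-η, Z-θ}
No single site covers all 8 demand points.
But {P3, P6} covers everything, so the minimum is 2.

2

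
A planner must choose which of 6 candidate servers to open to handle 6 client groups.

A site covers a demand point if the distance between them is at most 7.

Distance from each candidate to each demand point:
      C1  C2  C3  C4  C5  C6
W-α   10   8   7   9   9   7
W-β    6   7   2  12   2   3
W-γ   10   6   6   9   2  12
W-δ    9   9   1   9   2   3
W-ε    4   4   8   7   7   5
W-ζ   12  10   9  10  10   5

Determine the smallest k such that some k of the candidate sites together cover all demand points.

Coverage sets (demand points within 7 of each site):
  W-α: {C3, C6}
  W-β: {C1, C2, C3, C5, C6}
  W-γ: {C2, C3, C5}
  W-δ: {C3, C5, C6}
  W-ε: {C1, C2, C4, C5, C6}
  W-ζ: {C6}
No single site covers all 6 demand points.
But {W-α, W-ε} covers everything, so the minimum is 2.

2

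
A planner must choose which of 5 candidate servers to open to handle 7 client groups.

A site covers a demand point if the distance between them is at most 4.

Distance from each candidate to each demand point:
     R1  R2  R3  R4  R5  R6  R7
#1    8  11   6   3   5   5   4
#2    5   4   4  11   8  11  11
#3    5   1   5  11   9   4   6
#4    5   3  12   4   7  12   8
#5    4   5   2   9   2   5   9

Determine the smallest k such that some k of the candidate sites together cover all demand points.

Coverage sets (demand points within 4 of each site):
  #1: {R4, R7}
  #2: {R2, R3}
  #3: {R2, R6}
  #4: {R2, R4}
  #5: {R1, R3, R5}
No 2 sites suffice: every size-2 union leaves at least one demand point uncovered.
But {#1, #3, #5} covers everything, so the minimum is 3.

3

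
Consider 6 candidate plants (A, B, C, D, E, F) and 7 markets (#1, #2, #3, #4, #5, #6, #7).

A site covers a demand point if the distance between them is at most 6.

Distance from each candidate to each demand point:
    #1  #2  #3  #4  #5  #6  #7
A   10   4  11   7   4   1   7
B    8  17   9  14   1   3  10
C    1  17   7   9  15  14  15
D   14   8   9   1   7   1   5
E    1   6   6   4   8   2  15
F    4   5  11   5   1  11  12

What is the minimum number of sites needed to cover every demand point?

3

Coverage sets (demand points within 6 of each site):
  A: {#2, #5, #6}
  B: {#5, #6}
  C: {#1}
  D: {#4, #6, #7}
  E: {#1, #2, #3, #4, #6}
  F: {#1, #2, #4, #5}
No 2 sites suffice: every size-2 union leaves at least one demand point uncovered.
But {A, D, E} covers everything, so the minimum is 3.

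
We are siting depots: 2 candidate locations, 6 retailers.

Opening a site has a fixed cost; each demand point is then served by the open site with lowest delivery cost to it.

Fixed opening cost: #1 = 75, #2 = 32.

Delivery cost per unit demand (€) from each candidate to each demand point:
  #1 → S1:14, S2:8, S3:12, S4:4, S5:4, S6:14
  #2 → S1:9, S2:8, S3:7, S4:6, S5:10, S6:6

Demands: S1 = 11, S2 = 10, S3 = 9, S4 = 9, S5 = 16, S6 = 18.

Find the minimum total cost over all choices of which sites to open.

Open {#1, #2}: assign each demand point to its cheapest open site.
  S1→#2 11×9=99, S2→#1 10×8=80, S3→#2 9×7=63, S4→#1 9×4=36, S5→#1 16×4=64, S6→#2 18×6=108
  delivery cost 450, fixed 107 → total 557.
Compare {#2}: delivery cost 564 + fixed 32 = 596.
Compare {#1}: delivery cost 694 + fixed 75 = 769.

557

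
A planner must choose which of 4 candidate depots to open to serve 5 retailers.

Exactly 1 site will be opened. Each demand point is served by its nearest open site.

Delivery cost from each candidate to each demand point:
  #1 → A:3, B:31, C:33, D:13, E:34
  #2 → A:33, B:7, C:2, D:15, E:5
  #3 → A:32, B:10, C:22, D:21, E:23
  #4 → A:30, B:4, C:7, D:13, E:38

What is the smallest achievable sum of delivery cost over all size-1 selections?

62

Open {#2}.
  A→#2 33, B→#2 7, C→#2 2, D→#2 15, E→#2 5  ⇒ total 62.
Compare {#4}: total 92.
Compare {#3}: total 108.
No size-1 selection does better; minimum is 62.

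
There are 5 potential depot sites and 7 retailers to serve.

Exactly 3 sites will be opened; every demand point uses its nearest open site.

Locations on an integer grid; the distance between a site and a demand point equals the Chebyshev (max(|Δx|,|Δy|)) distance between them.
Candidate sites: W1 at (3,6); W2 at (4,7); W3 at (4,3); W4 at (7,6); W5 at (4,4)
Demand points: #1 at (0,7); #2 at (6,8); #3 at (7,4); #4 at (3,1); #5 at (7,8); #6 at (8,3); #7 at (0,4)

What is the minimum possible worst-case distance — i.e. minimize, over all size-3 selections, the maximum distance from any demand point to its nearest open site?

3

Open {W1, W3, W4}.
  Farthest demand point is #1 at distance 3 (to W1); all others are ≤ 3.
With {W1, W4, W5} the worst case is 3.
With {W1, W2, W3} the worst case is 4.
No size-3 selection achieves below 3.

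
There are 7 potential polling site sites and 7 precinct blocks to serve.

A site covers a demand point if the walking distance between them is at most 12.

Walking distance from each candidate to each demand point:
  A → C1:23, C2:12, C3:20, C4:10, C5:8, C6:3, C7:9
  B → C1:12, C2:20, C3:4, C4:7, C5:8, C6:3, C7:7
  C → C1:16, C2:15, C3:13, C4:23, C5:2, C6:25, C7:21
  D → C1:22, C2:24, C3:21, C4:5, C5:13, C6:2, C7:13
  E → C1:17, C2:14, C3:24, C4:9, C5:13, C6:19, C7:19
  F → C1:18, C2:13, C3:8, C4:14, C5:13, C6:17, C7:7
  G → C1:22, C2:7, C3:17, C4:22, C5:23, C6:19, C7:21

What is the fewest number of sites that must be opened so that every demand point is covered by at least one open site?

Coverage sets (demand points within 12 of each site):
  A: {C2, C4, C5, C6, C7}
  B: {C1, C3, C4, C5, C6, C7}
  C: {C5}
  D: {C4, C6}
  E: {C4}
  F: {C3, C7}
  G: {C2}
No single site covers all 7 demand points.
But {A, B} covers everything, so the minimum is 2.

2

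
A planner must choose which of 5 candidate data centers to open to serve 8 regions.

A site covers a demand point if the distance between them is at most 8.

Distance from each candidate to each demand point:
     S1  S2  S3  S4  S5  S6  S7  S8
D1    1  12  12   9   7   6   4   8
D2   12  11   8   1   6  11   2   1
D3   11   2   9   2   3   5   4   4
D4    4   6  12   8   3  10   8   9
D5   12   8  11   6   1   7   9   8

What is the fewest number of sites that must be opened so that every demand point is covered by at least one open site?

Coverage sets (demand points within 8 of each site):
  D1: {S1, S5, S6, S7, S8}
  D2: {S3, S4, S5, S7, S8}
  D3: {S2, S4, S5, S6, S7, S8}
  D4: {S1, S2, S4, S5, S7}
  D5: {S2, S4, S5, S6, S8}
No 2 sites suffice: every size-2 union leaves at least one demand point uncovered.
But {D1, D2, D3} covers everything, so the minimum is 3.

3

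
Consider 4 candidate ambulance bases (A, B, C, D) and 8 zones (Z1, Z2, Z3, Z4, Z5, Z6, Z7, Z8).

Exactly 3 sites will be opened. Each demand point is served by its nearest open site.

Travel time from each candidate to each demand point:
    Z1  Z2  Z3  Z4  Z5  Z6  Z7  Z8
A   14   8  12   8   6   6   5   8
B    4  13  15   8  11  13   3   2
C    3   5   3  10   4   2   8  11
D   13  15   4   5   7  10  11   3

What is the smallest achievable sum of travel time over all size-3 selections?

Open {B, C, D}.
  Z1→C 3, Z2→C 5, Z3→C 3, Z4→D 5, Z5→C 4, Z6→C 2, Z7→B 3, Z8→B 2  ⇒ total 27.
Compare {A, B, C}: total 30.
Compare {A, C, D}: total 30.
No size-3 selection does better; minimum is 27.

27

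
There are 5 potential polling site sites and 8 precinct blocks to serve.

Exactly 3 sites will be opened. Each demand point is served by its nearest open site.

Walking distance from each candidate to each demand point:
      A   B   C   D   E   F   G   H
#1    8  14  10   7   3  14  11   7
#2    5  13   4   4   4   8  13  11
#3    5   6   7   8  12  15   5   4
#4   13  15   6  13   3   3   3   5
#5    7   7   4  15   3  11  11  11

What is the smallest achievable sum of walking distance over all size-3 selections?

32

Open {#2, #3, #4}.
  A→#2 5, B→#3 6, C→#2 4, D→#2 4, E→#4 3, F→#4 3, G→#4 3, H→#3 4  ⇒ total 32.
Compare {#2, #4, #5}: total 34.
Compare {#3, #4, #5}: total 36.
No size-3 selection does better; minimum is 32.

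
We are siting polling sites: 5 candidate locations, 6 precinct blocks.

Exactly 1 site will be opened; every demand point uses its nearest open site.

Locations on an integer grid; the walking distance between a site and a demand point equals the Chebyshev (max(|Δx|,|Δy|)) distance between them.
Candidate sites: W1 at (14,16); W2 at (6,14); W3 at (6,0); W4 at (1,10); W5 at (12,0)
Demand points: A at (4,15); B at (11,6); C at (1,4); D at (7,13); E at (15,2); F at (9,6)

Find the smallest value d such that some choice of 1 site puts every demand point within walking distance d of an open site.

Open {W2}.
  Farthest demand point is E at walking distance 12 (to W2); all others are ≤ 12.
With {W1} the worst case is 14.
With {W4} the worst case is 14.
No size-1 selection achieves below 12.

12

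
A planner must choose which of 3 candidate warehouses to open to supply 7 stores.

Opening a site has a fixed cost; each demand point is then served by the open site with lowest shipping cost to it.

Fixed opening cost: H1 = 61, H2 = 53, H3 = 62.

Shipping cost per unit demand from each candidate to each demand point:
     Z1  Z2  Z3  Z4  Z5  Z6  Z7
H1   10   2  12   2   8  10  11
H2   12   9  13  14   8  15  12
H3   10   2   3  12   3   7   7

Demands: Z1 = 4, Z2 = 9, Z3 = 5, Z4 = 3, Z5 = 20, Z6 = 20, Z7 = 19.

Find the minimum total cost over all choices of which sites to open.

Open {H3}: assign each demand point to its cheapest open site.
  Z1→H3 4×10=40, Z2→H3 9×2=18, Z3→H3 5×3=15, Z4→H3 3×12=36, Z5→H3 20×3=60, Z6→H3 20×7=140, Z7→H3 19×7=133
  shipping cost 442, fixed 62 → total 504.
Compare {H1, H3}: shipping cost 412 + fixed 123 = 535.
Compare {H2, H3}: shipping cost 442 + fixed 115 = 557.
Compare {H1, H2, H3}: shipping cost 412 + fixed 176 = 588.
All other subsets cost ≥ 535. Minimum total cost: 504.

504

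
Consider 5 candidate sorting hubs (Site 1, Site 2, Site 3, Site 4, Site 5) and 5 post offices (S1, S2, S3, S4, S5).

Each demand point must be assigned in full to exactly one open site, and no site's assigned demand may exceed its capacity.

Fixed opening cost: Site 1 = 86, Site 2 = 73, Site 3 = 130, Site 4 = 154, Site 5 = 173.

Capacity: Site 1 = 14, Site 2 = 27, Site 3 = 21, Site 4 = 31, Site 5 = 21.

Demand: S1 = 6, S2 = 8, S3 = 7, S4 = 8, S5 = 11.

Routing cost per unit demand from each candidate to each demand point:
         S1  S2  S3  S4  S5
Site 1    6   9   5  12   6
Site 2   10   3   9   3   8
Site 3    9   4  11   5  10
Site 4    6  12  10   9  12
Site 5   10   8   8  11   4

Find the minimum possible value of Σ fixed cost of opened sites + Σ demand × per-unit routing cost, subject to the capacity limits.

Open {Site 1, Site 2}; cheapest assignment that respects the capacities:
  Site 1 (cap 14, load 13): S1, S3 — cost 6×6 + 7×5 = 71
  Site 2 (cap 27, load 27): S2, S4, S5 — cost 8×3 + 8×3 + 11×8 = 136
  Shipping 207, fixed 159 → total 366.
  Any other capacity-feasible assignment to {Site 1, Site 2} ships for at least 207.
Compare {Site 2, Site 5}: its best feasible assignment gives total 454.
Compare {Site 2, Site 3}: its best feasible assignment gives total 464.
Every other set of open sites that can feasibly serve all demand totals ≥ 454 even under its best assignment. Minimum: 366.

366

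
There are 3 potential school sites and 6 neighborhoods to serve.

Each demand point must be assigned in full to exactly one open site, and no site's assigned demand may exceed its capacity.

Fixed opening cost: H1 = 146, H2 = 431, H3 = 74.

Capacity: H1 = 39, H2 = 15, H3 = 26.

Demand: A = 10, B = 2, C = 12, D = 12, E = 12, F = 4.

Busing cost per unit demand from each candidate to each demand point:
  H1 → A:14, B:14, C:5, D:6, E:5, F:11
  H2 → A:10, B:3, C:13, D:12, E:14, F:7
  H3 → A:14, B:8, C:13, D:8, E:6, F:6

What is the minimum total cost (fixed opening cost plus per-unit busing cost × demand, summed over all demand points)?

592

Open {H1, H3}; cheapest assignment that respects the capacities:
  H1 (cap 39, load 36): C, D, E — cost 12×5 + 12×6 + 12×5 = 192
  H3 (cap 26, load 16): A, B, F — cost 10×14 + 2×8 + 4×6 = 180
  Shipping 372, fixed 220 → total 592.
  Any other capacity-feasible assignment to {H1, H3} ships for at least 372.
Compare {H1, H2}: its best feasible assignment gives total 925.
Compare {H1, H2, H3}: its best feasible assignment gives total 973.
Every other set of open sites that can feasibly serve all demand totals ≥ 925 even under its best assignment. Minimum: 592.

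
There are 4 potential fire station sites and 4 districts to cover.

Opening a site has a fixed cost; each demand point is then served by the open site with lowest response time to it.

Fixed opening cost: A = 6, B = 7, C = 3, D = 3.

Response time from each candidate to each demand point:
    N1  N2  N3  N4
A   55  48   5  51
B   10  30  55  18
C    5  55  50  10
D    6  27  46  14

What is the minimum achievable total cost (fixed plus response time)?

59

Open {A, C, D}: assign each demand point to its cheapest open site.
  N1→C 5, N2→D 27, N3→A 5, N4→C 10
  response time 47, fixed 12 → total 59.
Compare {A, D}: response time 52 + fixed 9 = 61.
Compare {A, B, C}: response time 50 + fixed 16 = 66.
Compare {A, B, C, D}: response time 47 + fixed 19 = 66.
All other subsets cost ≥ 61. Minimum total cost: 59.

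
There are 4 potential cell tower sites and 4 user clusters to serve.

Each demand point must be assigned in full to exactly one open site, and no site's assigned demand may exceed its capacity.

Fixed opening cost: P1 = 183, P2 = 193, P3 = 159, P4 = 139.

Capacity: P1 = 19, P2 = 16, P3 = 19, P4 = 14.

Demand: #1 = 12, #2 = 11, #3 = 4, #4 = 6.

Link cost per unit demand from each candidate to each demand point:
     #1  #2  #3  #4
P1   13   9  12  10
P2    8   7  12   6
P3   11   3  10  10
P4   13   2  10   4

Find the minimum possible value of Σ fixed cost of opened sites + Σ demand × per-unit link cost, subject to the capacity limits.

589

Open {P2, P3}; cheapest assignment that respects the capacities:
  P2 (cap 16, load 16): #1, #3 — cost 12×8 + 4×12 = 144
  P3 (cap 19, load 17): #2, #4 — cost 11×3 + 6×10 = 93
  Shipping 237, fixed 352 → total 589.
  Any other capacity-feasible assignment to {P2, P3} ships for at least 237.
Compare {P1, P3}: its best feasible assignment gives total 631.
Compare {P1, P2}: its best feasible assignment gives total 679.
Every other set of open sites that can feasibly serve all demand totals ≥ 631 even under its best assignment. Minimum: 589.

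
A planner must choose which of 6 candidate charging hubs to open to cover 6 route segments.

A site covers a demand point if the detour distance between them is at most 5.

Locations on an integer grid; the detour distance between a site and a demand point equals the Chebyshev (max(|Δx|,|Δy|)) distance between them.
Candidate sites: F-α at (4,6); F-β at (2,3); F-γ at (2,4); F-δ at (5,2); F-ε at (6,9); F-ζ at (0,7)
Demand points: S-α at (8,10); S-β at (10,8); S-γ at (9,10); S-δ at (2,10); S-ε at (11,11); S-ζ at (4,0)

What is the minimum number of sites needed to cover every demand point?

2

Coverage sets (demand points within 5 of each site):
  F-α: {S-α, S-γ, S-δ}
  F-β: {S-ζ}
  F-γ: {S-ζ}
  F-δ: {S-ζ}
  F-ε: {S-α, S-β, S-γ, S-δ, S-ε}
  F-ζ: {S-δ}
No single site covers all 6 demand points.
But {F-β, F-ε} covers everything, so the minimum is 2.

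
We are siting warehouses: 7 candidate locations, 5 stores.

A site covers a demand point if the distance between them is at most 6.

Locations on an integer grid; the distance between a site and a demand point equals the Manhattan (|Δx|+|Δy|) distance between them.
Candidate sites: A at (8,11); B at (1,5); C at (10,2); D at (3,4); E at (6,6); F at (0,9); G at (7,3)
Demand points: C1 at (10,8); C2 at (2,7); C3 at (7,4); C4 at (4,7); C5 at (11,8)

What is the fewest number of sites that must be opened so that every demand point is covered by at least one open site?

2

Coverage sets (demand points within 6 of each site):
  A: {C1, C5}
  B: {C2, C4}
  C: {C1, C3}
  D: {C2, C3, C4}
  E: {C1, C2, C3, C4}
  F: {C2, C4}
  G: {C3}
No single site covers all 5 demand points.
But {A, D} covers everything, so the minimum is 2.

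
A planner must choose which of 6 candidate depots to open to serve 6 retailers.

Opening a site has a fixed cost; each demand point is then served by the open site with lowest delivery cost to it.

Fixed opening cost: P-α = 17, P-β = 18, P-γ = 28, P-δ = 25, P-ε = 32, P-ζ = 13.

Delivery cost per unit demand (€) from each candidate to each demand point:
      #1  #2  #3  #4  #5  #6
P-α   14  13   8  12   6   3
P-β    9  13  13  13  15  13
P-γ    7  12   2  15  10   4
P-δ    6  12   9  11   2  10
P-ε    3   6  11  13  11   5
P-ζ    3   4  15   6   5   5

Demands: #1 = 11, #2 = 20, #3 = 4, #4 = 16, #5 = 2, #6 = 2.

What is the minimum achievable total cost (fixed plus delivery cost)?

276

Open {P-γ, P-ζ}: assign each demand point to its cheapest open site.
  #1→P-ζ 11×3=33, #2→P-ζ 20×4=80, #3→P-γ 4×2=8, #4→P-ζ 16×6=96, #5→P-ζ 2×5=10, #6→P-γ 2×4=8
  delivery cost 235, fixed 41 → total 276.
Compare {P-α, P-ζ}: delivery cost 257 + fixed 30 = 287.
Compare {P-α, P-γ, P-ζ}: delivery cost 233 + fixed 58 = 291.
Compare {P-β, P-γ, P-ζ}: delivery cost 235 + fixed 59 = 294.
All other subsets cost ≥ 287. Minimum total cost: 276.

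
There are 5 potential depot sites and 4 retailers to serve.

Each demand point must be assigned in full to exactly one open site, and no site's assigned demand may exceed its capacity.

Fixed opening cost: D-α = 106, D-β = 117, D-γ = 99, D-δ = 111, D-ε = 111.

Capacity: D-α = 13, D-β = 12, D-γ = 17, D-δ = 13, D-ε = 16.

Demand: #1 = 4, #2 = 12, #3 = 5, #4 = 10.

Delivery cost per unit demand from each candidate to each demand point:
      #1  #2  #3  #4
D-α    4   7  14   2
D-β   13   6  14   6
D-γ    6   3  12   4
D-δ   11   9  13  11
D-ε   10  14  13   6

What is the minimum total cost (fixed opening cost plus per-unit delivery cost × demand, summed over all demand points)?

395

Open {D-γ, D-ε}; cheapest assignment that respects the capacities:
  D-γ (cap 17, load 16): #1, #2 — cost 4×6 + 12×3 = 60
  D-ε (cap 16, load 15): #3, #4 — cost 5×13 + 10×6 = 125
  Shipping 185, fixed 210 → total 395.
  Any other capacity-feasible assignment to {D-γ, D-ε} ships for at least 185.
Compare {D-α, D-γ, D-δ}: its best feasible assignment gives total 461.
Compare {D-α, D-γ, D-ε}: its best feasible assignment gives total 461.
Every other set of open sites that can feasibly serve all demand totals ≥ 461 even under its best assignment. Minimum: 395.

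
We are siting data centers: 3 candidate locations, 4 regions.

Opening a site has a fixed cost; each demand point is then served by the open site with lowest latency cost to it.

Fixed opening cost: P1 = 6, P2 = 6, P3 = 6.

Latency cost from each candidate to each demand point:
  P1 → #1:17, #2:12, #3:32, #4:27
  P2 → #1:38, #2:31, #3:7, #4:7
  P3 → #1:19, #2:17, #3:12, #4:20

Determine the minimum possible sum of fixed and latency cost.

Open {P1, P2}: assign each demand point to its cheapest open site.
  #1→P1 17, #2→P1 12, #3→P2 7, #4→P2 7
  latency cost 43, fixed 12 → total 55.
Compare {P1, P2, P3}: latency cost 43 + fixed 18 = 61.
Compare {P2, P3}: latency cost 50 + fixed 12 = 62.
Compare {P1, P3}: latency cost 61 + fixed 12 = 73.
All other subsets cost ≥ 61. Minimum total cost: 55.

55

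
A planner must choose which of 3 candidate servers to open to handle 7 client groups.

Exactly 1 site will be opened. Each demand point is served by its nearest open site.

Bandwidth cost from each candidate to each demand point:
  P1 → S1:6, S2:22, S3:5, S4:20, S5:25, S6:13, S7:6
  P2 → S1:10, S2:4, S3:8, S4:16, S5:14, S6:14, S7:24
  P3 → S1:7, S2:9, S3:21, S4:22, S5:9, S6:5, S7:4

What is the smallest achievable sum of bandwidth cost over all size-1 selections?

Open {P3}.
  S1→P3 7, S2→P3 9, S3→P3 21, S4→P3 22, S5→P3 9, S6→P3 5, S7→P3 4  ⇒ total 77.
Compare {P2}: total 90.
Compare {P1}: total 97.

77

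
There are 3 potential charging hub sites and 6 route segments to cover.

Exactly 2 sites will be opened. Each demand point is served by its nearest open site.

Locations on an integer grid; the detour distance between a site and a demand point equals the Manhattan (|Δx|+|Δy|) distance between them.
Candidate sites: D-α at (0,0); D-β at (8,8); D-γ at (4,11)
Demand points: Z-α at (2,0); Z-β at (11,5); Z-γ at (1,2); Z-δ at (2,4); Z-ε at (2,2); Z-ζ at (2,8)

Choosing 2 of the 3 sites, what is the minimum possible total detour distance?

Open {D-α, D-β}.
  Z-α→D-α 2, Z-β→D-β 6, Z-γ→D-α 3, Z-δ→D-α 6, Z-ε→D-α 4, Z-ζ→D-β 6  ⇒ total 27.
Compare {D-α, D-γ}: total 33.
Compare {D-β, D-γ}: total 56.

27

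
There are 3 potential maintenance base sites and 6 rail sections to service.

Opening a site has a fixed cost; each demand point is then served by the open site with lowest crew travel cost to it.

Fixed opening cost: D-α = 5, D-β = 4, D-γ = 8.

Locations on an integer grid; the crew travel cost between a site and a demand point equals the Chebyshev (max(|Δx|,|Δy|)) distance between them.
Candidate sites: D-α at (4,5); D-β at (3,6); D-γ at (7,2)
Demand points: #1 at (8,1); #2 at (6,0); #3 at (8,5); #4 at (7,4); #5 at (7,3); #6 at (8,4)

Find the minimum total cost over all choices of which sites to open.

19

Open {D-γ}: assign each demand point to its cheapest open site.
  #1→D-γ 1, #2→D-γ 2, #3→D-γ 3, #4→D-γ 2, #5→D-γ 1, #6→D-γ 2
  crew travel cost 11, fixed 8 → total 19.
Compare {D-β, D-γ}: crew travel cost 11 + fixed 12 = 23.
Compare {D-α, D-γ}: crew travel cost 11 + fixed 13 = 24.
Compare {D-α}: crew travel cost 23 + fixed 5 = 28.
All other subsets cost ≥ 23. Minimum total cost: 19.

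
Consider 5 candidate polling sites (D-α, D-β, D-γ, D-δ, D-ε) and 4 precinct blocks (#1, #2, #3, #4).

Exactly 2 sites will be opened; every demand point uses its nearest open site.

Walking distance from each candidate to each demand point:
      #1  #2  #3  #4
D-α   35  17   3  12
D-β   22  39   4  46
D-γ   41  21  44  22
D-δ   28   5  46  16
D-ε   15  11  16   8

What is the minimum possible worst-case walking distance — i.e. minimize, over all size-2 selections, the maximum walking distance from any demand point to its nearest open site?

Open {D-α, D-ε}.
  Farthest demand point is #1 at walking distance 15 (to D-ε); all others are ≤ 15.
With {D-β, D-ε} the worst case is 15.
With {D-γ, D-ε} the worst case is 16.
No size-2 selection achieves below 15.

15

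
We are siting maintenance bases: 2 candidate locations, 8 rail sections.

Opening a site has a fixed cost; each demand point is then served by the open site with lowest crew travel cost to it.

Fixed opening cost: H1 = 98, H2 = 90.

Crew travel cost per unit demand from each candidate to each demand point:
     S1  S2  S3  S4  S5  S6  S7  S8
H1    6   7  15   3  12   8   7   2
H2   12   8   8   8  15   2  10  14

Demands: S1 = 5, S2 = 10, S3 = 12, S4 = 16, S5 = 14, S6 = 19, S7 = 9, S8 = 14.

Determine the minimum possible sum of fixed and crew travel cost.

Open {H1, H2}: assign each demand point to its cheapest open site.
  S1→H1 5×6=30, S2→H1 10×7=70, S3→H2 12×8=96, S4→H1 16×3=48, S5→H1 14×12=168, S6→H2 19×2=38, S7→H1 9×7=63, S8→H1 14×2=28
  crew travel cost 541, fixed 188 → total 729.
Compare {H1}: crew travel cost 739 + fixed 98 = 837.
Compare {H2}: crew travel cost 898 + fixed 90 = 988.

729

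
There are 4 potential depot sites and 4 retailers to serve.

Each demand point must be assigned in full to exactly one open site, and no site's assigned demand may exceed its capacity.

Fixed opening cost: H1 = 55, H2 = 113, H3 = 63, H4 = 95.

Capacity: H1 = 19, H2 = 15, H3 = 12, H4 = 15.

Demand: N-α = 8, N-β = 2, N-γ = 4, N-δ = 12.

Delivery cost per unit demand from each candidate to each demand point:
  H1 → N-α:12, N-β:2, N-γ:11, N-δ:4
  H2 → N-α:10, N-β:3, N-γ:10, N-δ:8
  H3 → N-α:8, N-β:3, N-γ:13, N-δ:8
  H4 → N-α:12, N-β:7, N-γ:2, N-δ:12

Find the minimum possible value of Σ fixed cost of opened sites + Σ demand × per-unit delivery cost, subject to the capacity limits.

Open {H1, H3}; cheapest assignment that respects the capacities:
  H1 (cap 19, load 18): N-β, N-γ, N-δ — cost 2×2 + 4×11 + 12×4 = 96
  H3 (cap 12, load 8): N-α — cost 8×8 = 64
  Shipping 160, fixed 118 → total 278.
  Any other capacity-feasible assignment to {H1, H3} ships for at least 160.
Compare {H1, H4}: its best feasible assignment gives total 306.
Compare {H1, H3, H4}: its best feasible assignment gives total 337.
Every other set of open sites that can feasibly serve all demand totals ≥ 306 even under its best assignment. Minimum: 278.

278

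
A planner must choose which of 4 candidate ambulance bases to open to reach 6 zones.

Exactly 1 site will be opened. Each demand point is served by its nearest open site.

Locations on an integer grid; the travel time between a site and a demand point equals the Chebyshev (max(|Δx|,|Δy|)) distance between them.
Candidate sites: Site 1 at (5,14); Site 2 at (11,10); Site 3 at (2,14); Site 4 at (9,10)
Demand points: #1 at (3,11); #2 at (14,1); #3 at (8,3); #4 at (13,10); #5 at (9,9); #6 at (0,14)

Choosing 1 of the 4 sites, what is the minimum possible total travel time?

Open {Site 4}.
  #1→Site 4 6, #2→Site 4 9, #3→Site 4 7, #4→Site 4 4, #5→Site 4 1, #6→Site 4 9  ⇒ total 36.
Compare {Site 2}: total 39.
Compare {Site 1}: total 45.
No size-1 selection does better; minimum is 36.

36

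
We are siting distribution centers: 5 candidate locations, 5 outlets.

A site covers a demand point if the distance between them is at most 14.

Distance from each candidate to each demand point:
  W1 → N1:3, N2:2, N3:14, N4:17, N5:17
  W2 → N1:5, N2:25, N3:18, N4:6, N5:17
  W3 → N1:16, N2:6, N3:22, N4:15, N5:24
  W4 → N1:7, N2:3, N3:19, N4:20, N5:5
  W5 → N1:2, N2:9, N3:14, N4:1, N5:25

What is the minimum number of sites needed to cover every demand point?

Coverage sets (demand points within 14 of each site):
  W1: {N1, N2, N3}
  W2: {N1, N4}
  W3: {N2}
  W4: {N1, N2, N5}
  W5: {N1, N2, N3, N4}
No single site covers all 5 demand points.
But {W4, W5} covers everything, so the minimum is 2.

2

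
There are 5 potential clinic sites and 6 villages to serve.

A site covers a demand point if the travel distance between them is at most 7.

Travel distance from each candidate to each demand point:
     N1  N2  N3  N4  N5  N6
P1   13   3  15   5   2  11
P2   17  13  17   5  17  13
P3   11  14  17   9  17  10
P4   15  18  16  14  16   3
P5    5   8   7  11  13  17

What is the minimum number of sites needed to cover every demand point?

3

Coverage sets (demand points within 7 of each site):
  P1: {N2, N4, N5}
  P2: {N4}
  P3: {}
  P4: {N6}
  P5: {N1, N3}
No 2 sites suffice: every size-2 union leaves at least one demand point uncovered.
But {P1, P4, P5} covers everything, so the minimum is 3.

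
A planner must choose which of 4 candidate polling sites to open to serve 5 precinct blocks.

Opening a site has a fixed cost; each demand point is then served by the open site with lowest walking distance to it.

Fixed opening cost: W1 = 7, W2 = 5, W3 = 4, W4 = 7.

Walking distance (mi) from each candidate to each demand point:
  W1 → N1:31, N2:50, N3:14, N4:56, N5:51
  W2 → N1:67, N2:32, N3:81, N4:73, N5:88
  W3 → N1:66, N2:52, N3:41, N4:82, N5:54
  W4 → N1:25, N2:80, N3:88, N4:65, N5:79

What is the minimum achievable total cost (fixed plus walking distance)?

Open {W1, W2}: assign each demand point to its cheapest open site.
  N1→W1 31, N2→W2 32, N3→W1 14, N4→W1 56, N5→W1 51
  walking distance 184, fixed 12 → total 196.
Compare {W1, W2, W4}: walking distance 178 + fixed 19 = 197.
Compare {W1, W2, W3}: walking distance 184 + fixed 16 = 200.
Compare {W1, W2, W3, W4}: walking distance 178 + fixed 23 = 201.
All other subsets cost ≥ 197. Minimum total cost: 196.

196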